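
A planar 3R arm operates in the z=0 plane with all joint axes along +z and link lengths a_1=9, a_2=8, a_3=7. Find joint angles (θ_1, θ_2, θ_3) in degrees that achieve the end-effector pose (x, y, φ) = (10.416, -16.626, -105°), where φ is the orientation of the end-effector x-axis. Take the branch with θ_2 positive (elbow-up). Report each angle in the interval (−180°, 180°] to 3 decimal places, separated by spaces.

wrist centre = target − a_3·(cos φ, sin φ) = (12.2277, -9.8645)
cos θ_2 = (246.8262−9²−8²)/(2·9·8) = 0.7071; θ_2 = 44.9984° (elbow-up)
β = atan2(-9.8645,12.2277) = -38.8943°; ψ = atan2(5.6567,14.6570) = 21.1035°
θ_1 = β − ψ = -59.9978°
θ_3 = φ − θ_1 − θ_2 = -90.0006° (wrapped to (-180°,180°])

-59.998 44.998 -90.001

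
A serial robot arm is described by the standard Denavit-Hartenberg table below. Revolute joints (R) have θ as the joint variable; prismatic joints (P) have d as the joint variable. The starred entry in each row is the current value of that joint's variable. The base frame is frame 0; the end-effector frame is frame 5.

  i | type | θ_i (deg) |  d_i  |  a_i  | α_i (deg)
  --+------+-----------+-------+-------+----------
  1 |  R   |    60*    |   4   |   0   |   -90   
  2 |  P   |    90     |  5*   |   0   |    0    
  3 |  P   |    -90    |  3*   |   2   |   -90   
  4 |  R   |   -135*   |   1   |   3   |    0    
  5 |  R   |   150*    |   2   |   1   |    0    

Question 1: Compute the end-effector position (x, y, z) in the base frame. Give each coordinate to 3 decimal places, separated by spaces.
-8.119 5.663 1.000

after link 1: o_1 = (0.0000, 0.0000, 4.0000)
after link 2: o_2 = (-4.3301, 2.5000, 4.0000)
after link 3: o_3 = (-5.9282, 5.7321, 4.0000)
after link 4: o_4 = (-8.8260, 4.9556, 3.0000)
after link 5: o_5 = (-8.1189, 5.6627, 1.0000)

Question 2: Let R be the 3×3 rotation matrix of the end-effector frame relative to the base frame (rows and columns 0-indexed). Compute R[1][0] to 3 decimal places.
End-effector x-axis (col 0 of R) = (0.7071,0.7071,-0.0000)
R[1][0] = 0.7071

0.707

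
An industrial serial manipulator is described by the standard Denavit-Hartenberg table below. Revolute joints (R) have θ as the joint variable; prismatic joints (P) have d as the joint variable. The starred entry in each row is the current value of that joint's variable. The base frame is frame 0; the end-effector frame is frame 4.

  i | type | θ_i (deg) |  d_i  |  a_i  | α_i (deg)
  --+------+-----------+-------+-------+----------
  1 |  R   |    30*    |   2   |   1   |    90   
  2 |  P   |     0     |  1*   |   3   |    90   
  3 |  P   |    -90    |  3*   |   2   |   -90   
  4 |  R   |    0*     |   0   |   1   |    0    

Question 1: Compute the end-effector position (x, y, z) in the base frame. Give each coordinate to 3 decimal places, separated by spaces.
after link 1: o_1 = (0.8660, 0.5000, 2.0000)
after link 2: o_2 = (3.9641, 1.1340, 2.0000)
after link 3: o_3 = (2.9641, 2.8660, -1.0000)
after link 4: o_4 = (2.4641, 3.7321, -1.0000)

2.464 3.732 -1.000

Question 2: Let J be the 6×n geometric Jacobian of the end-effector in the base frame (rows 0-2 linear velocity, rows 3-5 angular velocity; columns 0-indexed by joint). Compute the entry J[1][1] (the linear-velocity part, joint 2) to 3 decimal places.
prismatic axis z_1 = (0.5000,-0.8660,0.0000)
J_v[:, 1] = z_1; J_ω[:, 1] = (0,0,0)
entry J[1][1] = -0.8660

-0.866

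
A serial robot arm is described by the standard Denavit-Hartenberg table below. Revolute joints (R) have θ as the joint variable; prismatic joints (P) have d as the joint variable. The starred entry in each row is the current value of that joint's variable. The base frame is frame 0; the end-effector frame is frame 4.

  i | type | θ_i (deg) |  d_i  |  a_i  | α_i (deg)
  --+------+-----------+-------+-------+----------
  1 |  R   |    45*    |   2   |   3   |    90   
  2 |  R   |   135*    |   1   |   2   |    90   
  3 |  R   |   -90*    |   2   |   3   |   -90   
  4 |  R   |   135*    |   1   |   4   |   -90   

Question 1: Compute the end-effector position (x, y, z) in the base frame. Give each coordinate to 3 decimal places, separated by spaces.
after link 1: o_1 = (2.1213, 2.1213, 2.0000)
after link 2: o_2 = (1.8284, 0.4142, 3.4142)
after link 3: o_3 = (0.7071, 3.5355, 4.8284)
after link 4: o_4 = (0.7929, -0.3787, 3.5355)

0.793 -0.379 3.536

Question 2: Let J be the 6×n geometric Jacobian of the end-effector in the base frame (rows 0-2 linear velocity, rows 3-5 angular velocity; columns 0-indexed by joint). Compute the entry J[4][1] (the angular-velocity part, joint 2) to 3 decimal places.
-0.707

axis z_1 = (0.7071,-0.7071,0.0000); lever o_n−o_1 = (-1.3284,-2.5000,1.5355)
cross product → J_v[:, 1] = (-1.0858,-1.0858,-2.7071)
J_ω[:, 1] = z_1
entry J[4][1] = -0.7071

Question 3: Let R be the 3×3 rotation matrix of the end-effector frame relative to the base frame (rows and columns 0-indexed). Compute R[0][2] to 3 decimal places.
End-effector z-axis (col 2 of R) = (0.8536,-0.1464,0.5000)
R[0][2] = 0.8536

0.854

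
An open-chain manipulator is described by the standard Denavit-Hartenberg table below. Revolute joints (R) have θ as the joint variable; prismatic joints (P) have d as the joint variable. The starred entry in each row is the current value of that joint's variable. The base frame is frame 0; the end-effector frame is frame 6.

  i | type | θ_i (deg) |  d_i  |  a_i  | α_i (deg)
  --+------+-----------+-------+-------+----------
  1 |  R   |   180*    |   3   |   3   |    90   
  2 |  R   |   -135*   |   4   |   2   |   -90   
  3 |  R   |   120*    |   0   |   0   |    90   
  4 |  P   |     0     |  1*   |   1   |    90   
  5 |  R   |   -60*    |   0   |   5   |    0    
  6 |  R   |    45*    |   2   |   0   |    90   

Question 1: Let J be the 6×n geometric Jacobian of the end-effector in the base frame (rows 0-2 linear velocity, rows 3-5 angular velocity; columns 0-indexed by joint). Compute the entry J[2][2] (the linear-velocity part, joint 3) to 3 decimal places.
axis z_2 = (-0.7071,0.0000,-0.7071); lever o_n−o_2 = (-1.8625,-1.3660,4.6909)
cross product → J_v[:, 2] = (-0.9659,4.6340,0.9659)
J_ω[:, 2] = z_2
entry J[2][2] = 0.9659

0.966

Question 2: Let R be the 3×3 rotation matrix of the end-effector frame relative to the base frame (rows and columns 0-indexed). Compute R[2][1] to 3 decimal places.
0.707

End-effector y-axis (col 1 of R) = (0.7071,-0.0000,0.7071)
R[2][1] = 0.7071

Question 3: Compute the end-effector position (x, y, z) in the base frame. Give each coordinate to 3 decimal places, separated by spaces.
after link 1: o_1 = (-3.0000, 0.0000, 3.0000)
after link 2: o_2 = (-1.5858, 4.0000, 1.5858)
after link 3: o_3 = (-1.5858, 4.0000, 1.5858)
after link 4: o_4 = (-1.3270, 2.6340, 1.3270)
after link 5: o_5 = (-4.8625, 2.6340, 4.8625)
after link 6: o_6 = (-3.4483, 2.6340, 6.2767)

-3.448 2.634 6.277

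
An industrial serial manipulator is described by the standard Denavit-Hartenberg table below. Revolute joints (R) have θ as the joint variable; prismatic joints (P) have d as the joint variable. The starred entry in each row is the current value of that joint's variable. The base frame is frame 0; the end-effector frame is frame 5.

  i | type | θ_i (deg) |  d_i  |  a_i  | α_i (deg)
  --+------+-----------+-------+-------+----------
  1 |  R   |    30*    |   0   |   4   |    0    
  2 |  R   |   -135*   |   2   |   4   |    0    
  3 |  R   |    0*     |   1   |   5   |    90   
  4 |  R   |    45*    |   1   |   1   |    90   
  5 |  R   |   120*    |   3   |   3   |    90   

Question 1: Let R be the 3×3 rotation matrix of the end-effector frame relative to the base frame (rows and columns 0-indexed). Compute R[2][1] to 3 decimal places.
-0.707

End-effector y-axis (col 1 of R) = (-0.1830,-0.6830,-0.7071)
R[2][1] = -0.7071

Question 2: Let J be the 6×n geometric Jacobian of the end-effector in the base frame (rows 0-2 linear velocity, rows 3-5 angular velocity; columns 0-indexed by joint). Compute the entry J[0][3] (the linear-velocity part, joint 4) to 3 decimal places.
-0.641

axis z_3 = (-0.9659,0.2588,0.0000); lever o_n−o_3 = (-3.9330,-0.7763,-2.4749)
cross product → J_v[:, 3] = (-0.6405,-2.3905,1.7678)
J_ω[:, 3] = z_3
entry J[0][3] = -0.6405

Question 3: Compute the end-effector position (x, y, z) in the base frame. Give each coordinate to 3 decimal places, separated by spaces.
-2.798 -7.470 0.525

after link 1: o_1 = (3.4641, 2.0000, 0.0000)
after link 2: o_2 = (2.4288, -1.8637, 2.0000)
after link 3: o_3 = (1.1347, -6.6933, 3.0000)
after link 4: o_4 = (-0.0142, -7.1175, 3.7071)
after link 5: o_5 = (-2.7983, -7.4696, 0.5251)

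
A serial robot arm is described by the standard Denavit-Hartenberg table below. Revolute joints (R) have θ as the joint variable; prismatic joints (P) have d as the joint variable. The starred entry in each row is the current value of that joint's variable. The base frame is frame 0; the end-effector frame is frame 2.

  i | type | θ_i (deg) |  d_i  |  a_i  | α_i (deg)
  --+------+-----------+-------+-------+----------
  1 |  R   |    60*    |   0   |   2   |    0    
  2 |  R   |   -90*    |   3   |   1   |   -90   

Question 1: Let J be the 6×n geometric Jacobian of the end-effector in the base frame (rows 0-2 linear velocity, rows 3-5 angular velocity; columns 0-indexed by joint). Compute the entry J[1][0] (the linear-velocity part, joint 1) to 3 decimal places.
1.866

axis z_0 = ẑ; lever o_n−o_0 = (1.8660,1.2321,3.0000)
cross product → J_v[:, 0] = (-1.2321,1.8660,0.0000)
J_ω[:, 0] = z_0
entry J[1][0] = 1.8660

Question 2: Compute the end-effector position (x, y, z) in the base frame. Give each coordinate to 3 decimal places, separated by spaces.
1.866 1.232 3.000

after link 1: o_1 = (1.0000, 1.7321, 0.0000)
after link 2: o_2 = (1.8660, 1.2321, 3.0000)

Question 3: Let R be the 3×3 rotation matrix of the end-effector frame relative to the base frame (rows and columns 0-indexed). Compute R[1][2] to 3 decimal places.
End-effector z-axis (col 2 of R) = (0.5000,0.8660,0.0000)
R[1][2] = 0.8660

0.866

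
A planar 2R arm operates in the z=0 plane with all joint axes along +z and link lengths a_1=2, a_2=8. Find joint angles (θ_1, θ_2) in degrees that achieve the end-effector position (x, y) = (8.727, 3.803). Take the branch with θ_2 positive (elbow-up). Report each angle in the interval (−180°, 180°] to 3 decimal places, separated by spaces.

cos θ_2 = (90.6233−2²−8²)/(2·2·8) = 0.7070; θ_2 = 45.0103° (elbow-up)
β = atan2(3.8030,8.7270) = 23.5463°; ψ = atan2(5.6579,7.6558) = 36.4654°
θ_1 = β − ψ = -12.9191°

-12.919 45.010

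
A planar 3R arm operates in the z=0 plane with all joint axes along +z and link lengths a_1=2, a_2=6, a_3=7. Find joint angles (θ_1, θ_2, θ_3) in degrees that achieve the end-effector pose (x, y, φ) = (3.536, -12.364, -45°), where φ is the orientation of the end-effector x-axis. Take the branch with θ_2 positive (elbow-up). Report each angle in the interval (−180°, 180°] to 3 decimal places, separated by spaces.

-134.998 45.002 44.996

wrist centre = target − a_3·(cos φ, sin φ) = (-1.4137, -7.4143)
cos θ_2 = (56.9698−2²−6²)/(2·2·6) = 0.7071; θ_2 = 45.0025° (elbow-up)
β = atan2(-7.4143,-1.4137) = -100.7955°; ψ = atan2(4.2428,6.2425) = 34.2029°
θ_1 = β − ψ = -134.9984°
θ_3 = φ − θ_1 − θ_2 = 44.9959° (wrapped to (-180°,180°])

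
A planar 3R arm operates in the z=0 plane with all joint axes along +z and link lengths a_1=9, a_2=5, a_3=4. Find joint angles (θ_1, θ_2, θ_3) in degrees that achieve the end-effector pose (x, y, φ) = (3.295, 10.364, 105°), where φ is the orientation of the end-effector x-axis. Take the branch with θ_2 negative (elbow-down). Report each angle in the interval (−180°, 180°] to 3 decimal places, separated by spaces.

wrist centre = target − a_3·(cos φ, sin φ) = (4.3303, 6.5003)
cos θ_2 = (61.0051−9²−5²)/(2·9·5) = -0.4999; θ_2 = -119.9962° (elbow-down)
β = atan2(6.5003,4.3303) = 56.3298°; ψ = atan2(-4.3303,6.5003) = -33.6703°
θ_1 = β − ψ = 90.0001°
θ_3 = φ − θ_1 − θ_2 = 134.9961° (wrapped to (-180°,180°])

90.000 -119.996 134.996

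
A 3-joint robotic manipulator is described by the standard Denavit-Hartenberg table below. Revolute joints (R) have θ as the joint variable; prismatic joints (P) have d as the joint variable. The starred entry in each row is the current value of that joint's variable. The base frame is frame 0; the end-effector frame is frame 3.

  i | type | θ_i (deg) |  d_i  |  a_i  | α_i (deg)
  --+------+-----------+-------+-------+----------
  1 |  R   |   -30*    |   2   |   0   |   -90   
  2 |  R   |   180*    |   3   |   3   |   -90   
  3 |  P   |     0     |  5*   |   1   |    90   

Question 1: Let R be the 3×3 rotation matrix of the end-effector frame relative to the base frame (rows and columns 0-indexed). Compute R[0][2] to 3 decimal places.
0.500

End-effector z-axis (col 2 of R) = (0.5000,0.8660,0.0000)
R[0][2] = 0.5000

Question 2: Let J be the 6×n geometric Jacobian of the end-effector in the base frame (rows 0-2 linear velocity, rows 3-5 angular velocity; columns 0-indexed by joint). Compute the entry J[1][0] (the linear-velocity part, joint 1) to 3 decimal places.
-1.964

axis z_0 = ẑ; lever o_n−o_0 = (-1.9641,4.5981,7.0000)
cross product → J_v[:, 0] = (-4.5981,-1.9641,0.0000)
J_ω[:, 0] = z_0
entry J[1][0] = -1.9641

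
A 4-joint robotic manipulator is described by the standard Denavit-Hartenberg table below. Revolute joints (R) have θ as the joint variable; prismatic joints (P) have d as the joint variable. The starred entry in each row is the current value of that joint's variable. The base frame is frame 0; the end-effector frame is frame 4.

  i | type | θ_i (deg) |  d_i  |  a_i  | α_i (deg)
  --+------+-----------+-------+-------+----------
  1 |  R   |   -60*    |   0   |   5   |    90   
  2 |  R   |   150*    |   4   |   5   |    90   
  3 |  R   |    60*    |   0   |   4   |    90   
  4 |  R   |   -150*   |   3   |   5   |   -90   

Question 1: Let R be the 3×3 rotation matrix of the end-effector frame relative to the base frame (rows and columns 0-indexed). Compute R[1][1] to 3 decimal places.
End-effector y-axis (col 1 of R) = (-0.0580,-0.8995,-0.4330)
R[1][1] = -0.8995

-0.900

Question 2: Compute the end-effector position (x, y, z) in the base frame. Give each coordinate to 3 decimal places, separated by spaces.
after link 1: o_1 = (2.5000, -4.3301, 0.0000)
after link 2: o_2 = (-3.1292, -2.5801, 2.5000)
after link 3: o_3 = (-6.9952, -2.8122, 3.5000)
after link 4: o_4 = (-3.2611, 1.2201, 1.5514)

-3.261 1.220 1.551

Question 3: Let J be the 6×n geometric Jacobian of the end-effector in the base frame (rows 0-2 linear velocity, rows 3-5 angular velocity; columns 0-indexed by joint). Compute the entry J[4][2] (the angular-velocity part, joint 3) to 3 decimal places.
-0.433

axis z_2 = (0.2500,-0.4330,0.8660); lever o_n−o_2 = (-0.1319,3.8002,-0.9486)
cross product → J_v[:, 2] = (-2.8804,0.1229,0.8929)
J_ω[:, 2] = z_2
entry J[4][2] = -0.4330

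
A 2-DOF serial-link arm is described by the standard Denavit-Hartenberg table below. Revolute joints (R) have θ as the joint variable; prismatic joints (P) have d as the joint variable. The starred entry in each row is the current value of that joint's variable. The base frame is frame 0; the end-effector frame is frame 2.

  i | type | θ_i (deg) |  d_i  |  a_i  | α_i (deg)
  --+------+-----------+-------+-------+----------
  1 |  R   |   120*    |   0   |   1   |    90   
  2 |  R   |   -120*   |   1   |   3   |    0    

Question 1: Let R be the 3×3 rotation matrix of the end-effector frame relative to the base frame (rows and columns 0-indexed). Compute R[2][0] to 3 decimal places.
-0.866

End-effector x-axis (col 0 of R) = (0.2500,-0.4330,-0.8660)
R[2][0] = -0.8660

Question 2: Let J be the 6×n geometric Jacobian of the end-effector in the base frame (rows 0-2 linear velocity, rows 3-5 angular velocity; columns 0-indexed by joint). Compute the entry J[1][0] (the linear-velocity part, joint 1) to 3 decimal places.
axis z_0 = ẑ; lever o_n−o_0 = (1.1160,0.0670,-2.5981)
cross product → J_v[:, 0] = (-0.0670,1.1160,0.0000)
J_ω[:, 0] = z_0
entry J[1][0] = 1.1160

1.116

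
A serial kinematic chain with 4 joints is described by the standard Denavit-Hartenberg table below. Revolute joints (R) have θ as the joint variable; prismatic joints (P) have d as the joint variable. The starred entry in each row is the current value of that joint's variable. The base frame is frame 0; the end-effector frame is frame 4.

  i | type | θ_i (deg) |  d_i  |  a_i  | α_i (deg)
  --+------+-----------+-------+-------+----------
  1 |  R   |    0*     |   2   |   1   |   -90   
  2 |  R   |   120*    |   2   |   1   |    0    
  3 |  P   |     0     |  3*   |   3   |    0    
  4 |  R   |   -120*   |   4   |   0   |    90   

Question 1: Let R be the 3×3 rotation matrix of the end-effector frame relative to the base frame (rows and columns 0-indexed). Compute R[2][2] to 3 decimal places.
1.000

End-effector z-axis (col 2 of R) = (0.0000,0.0000,1.0000)
R[2][2] = 1.0000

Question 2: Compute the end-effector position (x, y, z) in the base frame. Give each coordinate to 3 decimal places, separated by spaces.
after link 1: o_1 = (1.0000, 0.0000, 2.0000)
after link 2: o_2 = (0.5000, 2.0000, 1.1340)
after link 3: o_3 = (-1.0000, 5.0000, -1.4641)
after link 4: o_4 = (-1.0000, 9.0000, -1.4641)

-1.000 9.000 -1.464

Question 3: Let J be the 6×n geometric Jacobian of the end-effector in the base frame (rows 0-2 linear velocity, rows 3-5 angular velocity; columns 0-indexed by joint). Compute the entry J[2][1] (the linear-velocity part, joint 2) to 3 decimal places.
2.000

axis z_1 = (0.0000,1.0000,0.0000); lever o_n−o_1 = (-2.0000,9.0000,-3.4641)
cross product → J_v[:, 1] = (-3.4641,-0.0000,2.0000)
J_ω[:, 1] = z_1
entry J[2][1] = 2.0000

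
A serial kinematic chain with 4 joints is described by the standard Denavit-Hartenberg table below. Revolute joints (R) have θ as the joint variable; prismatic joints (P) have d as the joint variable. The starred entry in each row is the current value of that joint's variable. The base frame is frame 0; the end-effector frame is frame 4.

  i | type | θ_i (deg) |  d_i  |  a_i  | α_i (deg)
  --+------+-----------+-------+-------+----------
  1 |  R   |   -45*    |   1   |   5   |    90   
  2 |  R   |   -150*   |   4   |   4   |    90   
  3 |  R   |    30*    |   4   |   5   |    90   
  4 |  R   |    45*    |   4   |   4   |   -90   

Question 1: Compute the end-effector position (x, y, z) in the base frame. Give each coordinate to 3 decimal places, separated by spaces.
-9.851 3.558 0.524

after link 1: o_1 = (3.5355, -3.5355, 1.0000)
after link 2: o_2 = (-1.7424, -3.9145, -1.0000)
after link 3: o_3 = (-7.5760, -1.6164, 0.2990)
after link 4: o_4 = (-9.8513, 3.5579, 0.5238)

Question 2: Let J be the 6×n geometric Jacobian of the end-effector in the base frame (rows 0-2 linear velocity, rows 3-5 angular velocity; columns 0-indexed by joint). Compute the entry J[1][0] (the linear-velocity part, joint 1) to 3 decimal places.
-9.851

axis z_0 = ẑ; lever o_n−o_0 = (-9.8513,3.5579,0.5238)
cross product → J_v[:, 0] = (-3.5579,-9.8513,0.0000)
J_ω[:, 0] = z_0
entry J[1][0] = -9.8513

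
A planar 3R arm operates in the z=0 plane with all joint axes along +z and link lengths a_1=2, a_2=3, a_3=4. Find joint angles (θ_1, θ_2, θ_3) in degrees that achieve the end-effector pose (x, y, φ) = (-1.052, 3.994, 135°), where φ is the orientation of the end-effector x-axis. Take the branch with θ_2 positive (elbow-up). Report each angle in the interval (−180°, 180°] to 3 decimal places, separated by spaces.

-60.006 135.003 60.003

wrist centre = target − a_3·(cos φ, sin φ) = (1.7764, 1.1656)
cos θ_2 = (4.5143−2²−3²)/(2·2·3) = -0.7071; θ_2 = 135.0031° (elbow-up)
β = atan2(1.1656,1.7764) = 33.2702°; ψ = atan2(2.1212,-0.1214) = 93.2765°
θ_1 = β − ψ = -60.0063°
θ_3 = φ − θ_1 − θ_2 = 60.0032° (wrapped to (-180°,180°])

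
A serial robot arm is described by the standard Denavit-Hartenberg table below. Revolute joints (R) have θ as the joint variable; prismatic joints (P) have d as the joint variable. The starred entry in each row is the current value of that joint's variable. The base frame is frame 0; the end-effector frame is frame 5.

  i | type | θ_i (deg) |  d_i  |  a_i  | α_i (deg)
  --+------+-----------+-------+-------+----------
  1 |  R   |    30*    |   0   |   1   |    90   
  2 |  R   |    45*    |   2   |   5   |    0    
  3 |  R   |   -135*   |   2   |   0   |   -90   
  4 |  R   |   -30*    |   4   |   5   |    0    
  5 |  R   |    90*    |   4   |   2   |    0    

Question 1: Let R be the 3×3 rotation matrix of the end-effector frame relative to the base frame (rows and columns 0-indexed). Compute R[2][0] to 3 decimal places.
-0.500

End-effector x-axis (col 0 of R) = (-0.4330,0.7500,-0.5000)
R[2][0] = -0.5000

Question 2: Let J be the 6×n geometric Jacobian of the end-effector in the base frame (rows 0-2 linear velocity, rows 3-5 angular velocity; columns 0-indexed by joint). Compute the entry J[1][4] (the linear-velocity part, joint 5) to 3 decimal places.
0.866

axis z_4 = (0.8660,0.5000,0.0000); lever o_n−o_4 = (2.5981,3.5000,-1.0000)
cross product → J_v[:, 4] = (-0.5000,0.8660,1.7321)
J_ω[:, 4] = z_4
entry J[1][4] = 0.8660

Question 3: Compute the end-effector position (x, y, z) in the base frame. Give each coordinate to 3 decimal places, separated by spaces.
13.240 2.139 -1.795

after link 1: o_1 = (0.8660, 0.5000, 0.0000)
after link 2: o_2 = (4.9279, 0.5357, 3.5355)
after link 3: o_3 = (5.9279, -1.1963, 3.5355)
after link 4: o_4 = (10.6420, -1.3614, -0.7946)
after link 5: o_5 = (13.2401, 2.1386, -1.7946)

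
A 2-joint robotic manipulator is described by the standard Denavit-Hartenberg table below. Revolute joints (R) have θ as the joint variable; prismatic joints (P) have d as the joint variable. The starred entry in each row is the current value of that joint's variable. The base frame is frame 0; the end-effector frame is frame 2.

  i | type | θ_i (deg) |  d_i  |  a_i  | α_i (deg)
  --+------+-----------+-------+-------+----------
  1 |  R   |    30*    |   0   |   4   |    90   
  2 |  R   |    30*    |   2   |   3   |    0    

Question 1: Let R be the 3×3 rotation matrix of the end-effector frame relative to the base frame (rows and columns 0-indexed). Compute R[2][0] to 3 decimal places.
End-effector x-axis (col 0 of R) = (0.7500,0.4330,0.5000)
R[2][0] = 0.5000

0.500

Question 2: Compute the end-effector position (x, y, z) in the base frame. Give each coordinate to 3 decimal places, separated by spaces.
6.714 1.567 1.500

after link 1: o_1 = (3.4641, 2.0000, 0.0000)
after link 2: o_2 = (6.7141, 1.5670, 1.5000)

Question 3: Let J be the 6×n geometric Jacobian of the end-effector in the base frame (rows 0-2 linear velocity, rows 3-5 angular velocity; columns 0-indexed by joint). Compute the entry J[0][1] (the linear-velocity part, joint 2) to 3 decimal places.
axis z_1 = (0.5000,-0.8660,0.0000); lever o_n−o_1 = (3.2500,-0.4330,1.5000)
cross product → J_v[:, 1] = (-1.2990,-0.7500,2.5981)
J_ω[:, 1] = z_1
entry J[0][1] = -1.2990

-1.299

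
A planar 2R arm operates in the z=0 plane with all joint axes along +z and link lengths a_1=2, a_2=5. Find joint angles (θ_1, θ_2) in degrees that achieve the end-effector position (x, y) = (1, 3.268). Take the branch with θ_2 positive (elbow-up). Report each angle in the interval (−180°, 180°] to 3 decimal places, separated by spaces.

-59.997 149.998

cos θ_2 = (11.6798−2²−5²)/(2·2·5) = -0.8660; θ_2 = 149.9981° (elbow-up)
β = atan2(3.2680,1.0000) = 72.9860°; ψ = atan2(2.5001,-2.3300) = 132.9831°
θ_1 = β − ψ = -59.9971°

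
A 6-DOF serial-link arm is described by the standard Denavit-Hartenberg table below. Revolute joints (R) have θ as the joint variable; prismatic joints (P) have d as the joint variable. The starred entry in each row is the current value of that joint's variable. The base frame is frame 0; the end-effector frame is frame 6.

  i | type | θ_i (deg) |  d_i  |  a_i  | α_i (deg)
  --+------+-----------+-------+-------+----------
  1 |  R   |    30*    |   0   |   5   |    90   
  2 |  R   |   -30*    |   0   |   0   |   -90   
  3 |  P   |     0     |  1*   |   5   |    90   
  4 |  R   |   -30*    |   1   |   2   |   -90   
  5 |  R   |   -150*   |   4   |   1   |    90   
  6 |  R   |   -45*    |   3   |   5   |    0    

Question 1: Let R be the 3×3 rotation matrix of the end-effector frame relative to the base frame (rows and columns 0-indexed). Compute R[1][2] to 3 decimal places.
0.625

End-effector z-axis (col 2 of R) = (-0.6495,0.6250,0.4330)
R[1][2] = 0.6250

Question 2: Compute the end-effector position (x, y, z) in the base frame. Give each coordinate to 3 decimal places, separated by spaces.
after link 1: o_1 = (4.3301, 2.5000, 0.0000)
after link 2: o_2 = (4.3301, 2.5000, 0.0000)
after link 3: o_3 = (8.5131, 4.9151, -1.6340)
after link 4: o_4 = (9.8792, 4.5490, -3.3660)
after link 5: o_5 = (12.7542, 5.6316, -0.6160)
after link 6: o_6 = (7.7120, 3.6792, 1.5669)

7.712 3.679 1.567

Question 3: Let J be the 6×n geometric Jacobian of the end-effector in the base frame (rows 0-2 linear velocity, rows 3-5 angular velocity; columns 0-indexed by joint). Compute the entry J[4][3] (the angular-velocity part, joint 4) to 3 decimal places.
axis z_3 = (0.5000,-0.8660,0.0000); lever o_n−o_3 = (-0.8011,-1.2358,3.2009)
cross product → J_v[:, 3] = (-2.7720,-1.6004,-1.3117)
J_ω[:, 3] = z_3
entry J[4][3] = -0.8660

-0.866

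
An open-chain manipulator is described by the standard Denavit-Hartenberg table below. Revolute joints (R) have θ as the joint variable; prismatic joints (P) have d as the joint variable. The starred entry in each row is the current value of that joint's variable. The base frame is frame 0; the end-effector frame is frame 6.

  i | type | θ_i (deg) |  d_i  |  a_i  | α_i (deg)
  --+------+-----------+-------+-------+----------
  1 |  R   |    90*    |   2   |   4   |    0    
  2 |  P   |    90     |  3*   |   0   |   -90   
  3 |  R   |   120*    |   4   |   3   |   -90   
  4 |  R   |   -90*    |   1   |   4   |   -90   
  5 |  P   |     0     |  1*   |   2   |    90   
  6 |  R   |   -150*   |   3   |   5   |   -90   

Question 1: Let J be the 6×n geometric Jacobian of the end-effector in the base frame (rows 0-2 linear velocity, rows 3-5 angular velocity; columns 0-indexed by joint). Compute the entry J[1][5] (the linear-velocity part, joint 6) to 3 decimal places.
axis z_5 = (0.8660,-0.0000,0.5000); lever o_n−o_5 = (1.3481,4.3301,3.6651)
cross product → J_v[:, 5] = (-2.1651,-2.5000,3.7500)
J_ω[:, 5] = z_5
entry J[1][5] = -2.5000

-2.500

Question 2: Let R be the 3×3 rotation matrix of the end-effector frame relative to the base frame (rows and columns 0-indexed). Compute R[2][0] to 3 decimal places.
End-effector x-axis (col 0 of R) = (-0.2500,0.8660,0.4330)
R[2][0] = 0.4330

0.433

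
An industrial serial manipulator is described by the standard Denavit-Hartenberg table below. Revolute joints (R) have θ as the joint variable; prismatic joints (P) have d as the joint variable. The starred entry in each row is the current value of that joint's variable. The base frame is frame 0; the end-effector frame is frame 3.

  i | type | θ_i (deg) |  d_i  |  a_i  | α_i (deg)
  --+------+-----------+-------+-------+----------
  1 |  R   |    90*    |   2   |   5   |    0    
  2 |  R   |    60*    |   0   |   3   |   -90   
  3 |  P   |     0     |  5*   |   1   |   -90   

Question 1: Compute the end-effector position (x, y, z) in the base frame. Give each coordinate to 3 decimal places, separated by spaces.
after link 1: o_1 = (0.0000, 5.0000, 2.0000)
after link 2: o_2 = (-2.5981, 6.5000, 2.0000)
after link 3: o_3 = (-5.9641, 2.6699, 2.0000)

-5.964 2.670 2.000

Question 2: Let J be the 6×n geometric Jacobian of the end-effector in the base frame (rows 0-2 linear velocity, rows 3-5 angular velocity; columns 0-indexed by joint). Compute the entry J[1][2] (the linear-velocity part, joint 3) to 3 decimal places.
prismatic axis z_2 = (-0.5000,-0.8660,0.0000)
J_v[:, 2] = z_2; J_ω[:, 2] = (0,0,0)
entry J[1][2] = -0.8660

-0.866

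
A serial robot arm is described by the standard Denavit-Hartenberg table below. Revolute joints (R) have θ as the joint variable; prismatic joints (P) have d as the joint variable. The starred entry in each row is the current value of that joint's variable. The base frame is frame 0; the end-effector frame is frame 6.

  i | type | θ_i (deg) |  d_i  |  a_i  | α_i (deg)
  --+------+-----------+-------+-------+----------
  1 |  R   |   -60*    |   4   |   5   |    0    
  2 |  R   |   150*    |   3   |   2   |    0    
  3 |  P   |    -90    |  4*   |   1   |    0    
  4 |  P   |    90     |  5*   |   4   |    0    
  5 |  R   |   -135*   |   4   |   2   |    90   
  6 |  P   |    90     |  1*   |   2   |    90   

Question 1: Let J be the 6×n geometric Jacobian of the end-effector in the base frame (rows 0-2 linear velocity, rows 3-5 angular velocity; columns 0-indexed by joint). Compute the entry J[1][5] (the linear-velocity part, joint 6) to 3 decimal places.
-0.707

prismatic axis z_5 = (-0.7071,-0.7071,0.0000)
J_v[:, 5] = z_5; J_ω[:, 5] = (0,0,0)
entry J[1][5] = -0.7071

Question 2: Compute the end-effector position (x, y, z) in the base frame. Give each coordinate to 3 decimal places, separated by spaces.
4.207 -0.451 22.000

after link 1: o_1 = (2.5000, -4.3301, 4.0000)
after link 2: o_2 = (2.5000, -2.3301, 7.0000)
after link 3: o_3 = (3.5000, -2.3301, 11.0000)
after link 4: o_4 = (3.5000, 1.6699, 16.0000)
after link 5: o_5 = (4.9142, 0.2557, 20.0000)
after link 6: o_6 = (4.2071, -0.4514, 22.0000)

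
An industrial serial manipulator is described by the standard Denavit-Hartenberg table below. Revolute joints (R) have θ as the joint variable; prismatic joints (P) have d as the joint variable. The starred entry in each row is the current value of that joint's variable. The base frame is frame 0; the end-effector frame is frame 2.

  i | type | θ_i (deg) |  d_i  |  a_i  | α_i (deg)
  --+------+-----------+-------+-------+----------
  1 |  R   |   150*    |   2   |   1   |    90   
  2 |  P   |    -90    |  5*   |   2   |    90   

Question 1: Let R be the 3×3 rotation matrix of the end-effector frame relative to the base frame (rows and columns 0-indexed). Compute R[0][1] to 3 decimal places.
End-effector y-axis (col 1 of R) = (0.5000,0.8660,0.0000)
R[0][1] = 0.5000

0.500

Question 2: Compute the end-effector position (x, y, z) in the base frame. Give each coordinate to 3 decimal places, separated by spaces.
1.634 4.830 0.000

after link 1: o_1 = (-0.8660, 0.5000, 2.0000)
after link 2: o_2 = (1.6340, 4.8301, 0.0000)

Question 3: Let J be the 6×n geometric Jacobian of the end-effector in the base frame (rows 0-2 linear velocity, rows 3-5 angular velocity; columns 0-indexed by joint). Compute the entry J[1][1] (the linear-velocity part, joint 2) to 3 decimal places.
0.866

prismatic axis z_1 = (0.5000,0.8660,0.0000)
J_v[:, 1] = z_1; J_ω[:, 1] = (0,0,0)
entry J[1][1] = 0.8660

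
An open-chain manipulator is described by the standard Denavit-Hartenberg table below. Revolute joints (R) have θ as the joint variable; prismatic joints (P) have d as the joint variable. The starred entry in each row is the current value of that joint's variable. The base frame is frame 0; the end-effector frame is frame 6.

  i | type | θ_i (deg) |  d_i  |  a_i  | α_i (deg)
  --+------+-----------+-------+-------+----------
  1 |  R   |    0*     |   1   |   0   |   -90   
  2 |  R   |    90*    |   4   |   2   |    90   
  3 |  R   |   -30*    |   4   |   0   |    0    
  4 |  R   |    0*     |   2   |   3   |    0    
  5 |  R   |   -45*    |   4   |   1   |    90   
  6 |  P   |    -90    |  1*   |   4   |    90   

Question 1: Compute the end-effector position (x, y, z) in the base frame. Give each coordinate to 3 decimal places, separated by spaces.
6.000 1.275 -2.891

after link 1: o_1 = (0.0000, 0.0000, 1.0000)
after link 2: o_2 = (0.0000, 4.0000, -1.0000)
after link 3: o_3 = (4.0000, 4.0000, -1.0000)
after link 4: o_4 = (6.0000, 2.5000, -3.5981)
after link 5: o_5 = (10.0000, 1.5341, -3.8569)
after link 6: o_6 = (6.0000, 1.2753, -2.8910)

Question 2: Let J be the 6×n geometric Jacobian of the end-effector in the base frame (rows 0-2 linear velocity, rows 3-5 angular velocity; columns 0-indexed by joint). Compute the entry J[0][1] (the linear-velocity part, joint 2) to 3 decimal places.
axis z_1 = (0.0000,1.0000,0.0000); lever o_n−o_1 = (6.0000,1.2753,-3.8910)
cross product → J_v[:, 1] = (-3.8910,0.0000,-6.0000)
J_ω[:, 1] = z_1
entry J[0][1] = -3.8910

-3.891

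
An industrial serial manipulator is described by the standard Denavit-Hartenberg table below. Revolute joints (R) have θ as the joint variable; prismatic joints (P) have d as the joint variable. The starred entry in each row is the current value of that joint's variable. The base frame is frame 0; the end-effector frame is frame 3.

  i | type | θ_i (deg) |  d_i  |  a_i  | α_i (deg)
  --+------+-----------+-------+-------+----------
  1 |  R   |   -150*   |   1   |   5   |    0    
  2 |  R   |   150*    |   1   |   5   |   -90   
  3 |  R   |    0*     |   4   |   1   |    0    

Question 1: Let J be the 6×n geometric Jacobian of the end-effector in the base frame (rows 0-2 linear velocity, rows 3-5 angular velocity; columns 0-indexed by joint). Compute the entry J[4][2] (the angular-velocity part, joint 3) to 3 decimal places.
axis z_2 = (0.0000,1.0000,0.0000); lever o_n−o_2 = (1.0000,4.0000,0.0000)
cross product → J_v[:, 2] = (0.0000,0.0000,-1.0000)
J_ω[:, 2] = z_2
entry J[4][2] = 1.0000

1.000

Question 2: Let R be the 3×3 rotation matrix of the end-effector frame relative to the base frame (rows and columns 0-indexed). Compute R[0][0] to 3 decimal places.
End-effector x-axis (col 0 of R) = (1.0000,0.0000,0.0000)
R[0][0] = 1.0000

1.000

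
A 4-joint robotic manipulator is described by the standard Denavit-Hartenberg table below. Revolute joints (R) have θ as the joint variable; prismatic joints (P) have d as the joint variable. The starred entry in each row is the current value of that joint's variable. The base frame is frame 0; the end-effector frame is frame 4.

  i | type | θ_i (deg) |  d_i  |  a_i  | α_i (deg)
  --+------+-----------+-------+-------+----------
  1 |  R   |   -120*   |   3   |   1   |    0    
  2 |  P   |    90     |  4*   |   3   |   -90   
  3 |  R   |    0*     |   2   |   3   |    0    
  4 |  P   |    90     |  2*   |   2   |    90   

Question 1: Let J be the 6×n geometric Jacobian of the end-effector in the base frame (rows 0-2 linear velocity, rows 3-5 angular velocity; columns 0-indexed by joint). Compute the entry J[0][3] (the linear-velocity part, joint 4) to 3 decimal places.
prismatic axis z_3 = (0.5000,0.8660,0.0000)
J_v[:, 3] = z_3; J_ω[:, 3] = (0,0,0)
entry J[0][3] = 0.5000

0.500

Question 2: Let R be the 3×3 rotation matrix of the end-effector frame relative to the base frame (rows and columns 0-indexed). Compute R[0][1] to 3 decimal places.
End-effector y-axis (col 1 of R) = (0.5000,0.8660,0.0000)
R[0][1] = 0.5000

0.500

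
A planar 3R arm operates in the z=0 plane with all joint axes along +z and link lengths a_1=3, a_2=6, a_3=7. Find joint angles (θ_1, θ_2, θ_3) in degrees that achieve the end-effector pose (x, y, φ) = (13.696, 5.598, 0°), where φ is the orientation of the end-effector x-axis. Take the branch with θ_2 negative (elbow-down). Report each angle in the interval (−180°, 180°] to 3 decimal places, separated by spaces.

60.006 -30.009 -29.997

wrist centre = target − a_3·(cos φ, sin φ) = (6.6960, 5.5980)
cos θ_2 = (76.1740−3²−6²)/(2·3·6) = 0.8659; θ_2 = -30.0092° (elbow-down)
β = atan2(5.5980,6.6960) = 39.8963°; ψ = atan2(-3.0008,8.1957) = -20.1101°
θ_1 = β − ψ = 60.0065°
θ_3 = φ − θ_1 − θ_2 = -29.9973° (wrapped to (-180°,180°])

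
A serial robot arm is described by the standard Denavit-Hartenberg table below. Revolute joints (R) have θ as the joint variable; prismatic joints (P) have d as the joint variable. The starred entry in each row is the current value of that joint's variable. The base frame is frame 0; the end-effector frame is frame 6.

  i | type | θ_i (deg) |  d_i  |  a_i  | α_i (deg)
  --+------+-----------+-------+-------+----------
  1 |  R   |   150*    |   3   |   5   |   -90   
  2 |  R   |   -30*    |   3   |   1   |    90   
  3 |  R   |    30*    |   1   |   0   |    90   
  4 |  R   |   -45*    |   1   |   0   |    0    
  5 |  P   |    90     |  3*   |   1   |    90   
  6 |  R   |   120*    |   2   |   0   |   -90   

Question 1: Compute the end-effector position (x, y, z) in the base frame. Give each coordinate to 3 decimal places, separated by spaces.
after link 1: o_1 = (-4.3301, 2.5000, 3.0000)
after link 2: o_2 = (-6.5801, 0.3349, 3.5000)
after link 3: o_3 = (-6.1471, 0.0849, 4.3660)
after link 4: o_4 = (-6.0891, 1.0514, 4.6160)
after link 5: o_5 = (-6.2449, 3.7332, 6.2846)
after link 6: o_6 = (-8.1294, 4.0047, 5.6722)

-8.129 4.005 5.672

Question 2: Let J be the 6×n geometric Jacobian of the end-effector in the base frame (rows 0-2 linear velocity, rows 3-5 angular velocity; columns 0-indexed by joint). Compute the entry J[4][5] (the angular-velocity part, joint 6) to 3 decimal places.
0.136

axis z_5 = (-0.9422,0.1358,-0.3062); lever o_n−o_5 = (-1.8845,0.2715,-0.6124)
cross product → J_v[:, 5] = (-0.0000,-0.0000,0.0000)
J_ω[:, 5] = z_5
entry J[4][5] = 0.1358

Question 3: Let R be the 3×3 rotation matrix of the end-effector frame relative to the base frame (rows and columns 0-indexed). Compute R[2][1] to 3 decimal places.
End-effector y-axis (col 1 of R) = (0.9422,-0.1358,0.3062)
R[2][1] = 0.3062

0.306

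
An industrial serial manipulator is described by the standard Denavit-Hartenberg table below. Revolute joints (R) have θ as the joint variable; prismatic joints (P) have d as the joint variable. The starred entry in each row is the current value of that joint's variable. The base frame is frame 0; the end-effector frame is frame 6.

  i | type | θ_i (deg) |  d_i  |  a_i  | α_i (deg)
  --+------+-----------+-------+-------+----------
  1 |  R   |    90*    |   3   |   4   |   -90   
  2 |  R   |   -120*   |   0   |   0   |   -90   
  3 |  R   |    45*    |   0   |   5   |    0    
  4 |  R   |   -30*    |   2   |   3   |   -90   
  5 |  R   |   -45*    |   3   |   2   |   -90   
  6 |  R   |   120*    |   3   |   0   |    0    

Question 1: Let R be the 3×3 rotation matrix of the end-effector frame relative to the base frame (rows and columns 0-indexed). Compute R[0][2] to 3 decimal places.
End-effector z-axis (col 2 of R) = (0.1830,-0.9539,0.2380)
R[0][2] = 0.1830

0.183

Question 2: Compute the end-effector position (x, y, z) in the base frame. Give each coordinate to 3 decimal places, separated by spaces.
8.125 0.584 11.503

after link 1: o_1 = (0.0000, 4.0000, 3.0000)
after link 2: o_2 = (0.0000, 4.0000, 3.0000)
after link 3: o_3 = (3.5355, 2.2322, 6.0619)
after link 4: o_4 = (4.3120, 2.5154, 9.5714)
after link 5: o_5 = (7.5758, 3.4454, 10.7891)
after link 6: o_6 = (8.1248, 0.5837, 11.5030)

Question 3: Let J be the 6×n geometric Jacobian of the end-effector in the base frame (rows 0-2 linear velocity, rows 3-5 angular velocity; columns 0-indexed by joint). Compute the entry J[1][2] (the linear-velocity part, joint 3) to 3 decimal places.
axis z_2 = (0.0000,0.8660,0.5000); lever o_n−o_2 = (8.1248,-3.4163,8.5030)
cross product → J_v[:, 2] = (9.0719,4.0624,-7.0363)
J_ω[:, 2] = z_2
entry J[1][2] = 4.0624

4.062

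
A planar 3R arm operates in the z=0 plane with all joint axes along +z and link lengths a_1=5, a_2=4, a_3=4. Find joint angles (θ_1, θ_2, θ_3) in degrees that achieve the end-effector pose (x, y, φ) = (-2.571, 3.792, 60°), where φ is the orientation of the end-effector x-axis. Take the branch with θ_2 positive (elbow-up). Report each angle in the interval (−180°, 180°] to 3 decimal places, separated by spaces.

126.791 119.997 173.212

wrist centre = target − a_3·(cos φ, sin φ) = (-4.5710, 0.3279)
cos θ_2 = (21.0016−5²−4²)/(2·5·4) = -0.5000; θ_2 = 119.9974° (elbow-up)
β = atan2(0.3279,-4.5710) = 175.8969°; ψ = atan2(3.4642,3.0002) = 49.1059°
θ_1 = β − ψ = 126.7911°
θ_3 = φ − θ_1 − θ_2 = 173.2115° (wrapped to (-180°,180°])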